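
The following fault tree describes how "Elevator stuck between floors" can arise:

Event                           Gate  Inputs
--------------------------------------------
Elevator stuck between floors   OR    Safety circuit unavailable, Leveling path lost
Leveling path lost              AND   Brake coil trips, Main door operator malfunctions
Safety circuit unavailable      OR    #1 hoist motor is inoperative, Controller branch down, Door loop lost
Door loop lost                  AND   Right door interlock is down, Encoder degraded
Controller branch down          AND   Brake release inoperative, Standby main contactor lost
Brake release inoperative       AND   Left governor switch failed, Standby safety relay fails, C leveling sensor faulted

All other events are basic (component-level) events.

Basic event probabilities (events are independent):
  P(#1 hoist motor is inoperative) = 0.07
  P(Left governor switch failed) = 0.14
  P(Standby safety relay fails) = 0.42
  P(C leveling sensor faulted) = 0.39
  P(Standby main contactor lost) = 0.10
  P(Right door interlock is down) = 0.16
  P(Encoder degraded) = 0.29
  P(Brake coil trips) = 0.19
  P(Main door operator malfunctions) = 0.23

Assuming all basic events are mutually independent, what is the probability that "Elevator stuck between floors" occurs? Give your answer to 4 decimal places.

0.1539

P(Brake release inoperative) [AND] = 0.14 × 0.42 × 0.39 = 0.022932
P(Controller branch down) [AND] = 0.022932 × 0.10 = 0.002293
P(Door loop lost) [AND] = 0.16 × 0.29 = 0.046400
P(Safety circuit unavailable) [OR] = 1 − (1−0.07) × (1−0.002293) × (1−0.046400) = 0.115186
P(Leveling path lost) [AND] = 0.19 × 0.23 = 0.043700
P(Elevator stuck between floors) [OR] = 1 − (1−0.115186) × (1−0.043700) = 0.153852
Rounded to 4 decimal places: P(Elevator stuck between floors) ≈ 0.1539.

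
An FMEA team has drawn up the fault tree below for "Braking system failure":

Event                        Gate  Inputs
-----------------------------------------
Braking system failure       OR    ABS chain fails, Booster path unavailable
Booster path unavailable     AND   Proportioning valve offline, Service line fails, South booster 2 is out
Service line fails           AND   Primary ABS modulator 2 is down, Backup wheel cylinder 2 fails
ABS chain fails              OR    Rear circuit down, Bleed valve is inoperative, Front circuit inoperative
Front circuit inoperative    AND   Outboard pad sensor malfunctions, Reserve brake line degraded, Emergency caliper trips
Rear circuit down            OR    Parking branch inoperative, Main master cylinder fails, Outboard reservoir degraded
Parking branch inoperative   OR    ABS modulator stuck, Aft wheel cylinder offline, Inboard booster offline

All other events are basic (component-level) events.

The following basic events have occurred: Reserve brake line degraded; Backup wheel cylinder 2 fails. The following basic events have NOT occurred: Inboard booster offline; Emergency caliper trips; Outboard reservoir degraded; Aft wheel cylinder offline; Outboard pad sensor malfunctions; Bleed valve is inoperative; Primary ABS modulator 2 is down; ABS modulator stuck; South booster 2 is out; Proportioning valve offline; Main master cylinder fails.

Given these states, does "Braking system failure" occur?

Parking branch inoperative [OR]: ABS modulator stuck=not, Aft wheel cylinder offline=not, Inboard booster offline=not → no input occurs → does not occur.
Rear circuit down [OR]: Parking branch inoperative=not, Main master cylinder fails=not, Outboard reservoir degraded=not → no input occurs → does not occur.
Front circuit inoperative [AND]: Outboard pad sensor malfunctions=not, Reserve brake line degraded=occurs, Emergency caliper trips=not → not all inputs occur → does not occur.
ABS chain fails [OR]: Rear circuit down=not, Bleed valve is inoperative=not, Front circuit inoperative=not → no input occurs → does not occur.
Service line fails [AND]: Primary ABS modulator 2 is down=not, Backup wheel cylinder 2 fails=occurs → not all inputs occur → does not occur.
Booster path unavailable [AND]: Proportioning valve offline=not, Service line fails=not, South booster 2 is out=not → not all inputs occur → does not occur.
Braking system failure [OR]: ABS chain fails=not, Booster path unavailable=not → no input occurs → does not occur.

No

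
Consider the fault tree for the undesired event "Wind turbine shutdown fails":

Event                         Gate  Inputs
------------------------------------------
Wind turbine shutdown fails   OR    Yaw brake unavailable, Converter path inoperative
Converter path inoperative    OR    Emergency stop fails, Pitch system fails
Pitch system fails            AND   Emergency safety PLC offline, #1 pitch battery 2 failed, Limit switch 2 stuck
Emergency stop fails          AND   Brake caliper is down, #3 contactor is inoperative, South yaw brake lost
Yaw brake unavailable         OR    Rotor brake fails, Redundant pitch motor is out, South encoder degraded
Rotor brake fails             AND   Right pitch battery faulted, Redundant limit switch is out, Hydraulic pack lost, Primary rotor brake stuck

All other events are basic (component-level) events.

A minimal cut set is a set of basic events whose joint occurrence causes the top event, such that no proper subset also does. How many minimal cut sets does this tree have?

Rotor brake fails [AND]: one cut set from each child combined → 1 × 1 × 1 × 1 = 1 cut set(s).
Yaw brake unavailable [OR]: union of children's cut sets → 3 cut set(s).
Emergency stop fails [AND]: one cut set from each child combined → 1 × 1 × 1 = 1 cut set(s).
Pitch system fails [AND]: one cut set from each child combined → 1 × 1 × 1 = 1 cut set(s).
Converter path inoperative [OR]: union of children's cut sets → 2 cut set(s).
Wind turbine shutdown fails [OR]: union of children's cut sets → 5 cut set(s).
Minimal cut sets: {Hydraulic pack lost, Primary rotor brake stuck, Redundant limit switch is out, Right pitch battery faulted}; {Redundant pitch motor is out}; {South encoder degraded}; {#3 contactor is inoperative, Brake caliper is down, South yaw brake lost}; {#1 pitch battery 2 failed, Emergency safety PLC offline, Limit switch 2 stuck}.

5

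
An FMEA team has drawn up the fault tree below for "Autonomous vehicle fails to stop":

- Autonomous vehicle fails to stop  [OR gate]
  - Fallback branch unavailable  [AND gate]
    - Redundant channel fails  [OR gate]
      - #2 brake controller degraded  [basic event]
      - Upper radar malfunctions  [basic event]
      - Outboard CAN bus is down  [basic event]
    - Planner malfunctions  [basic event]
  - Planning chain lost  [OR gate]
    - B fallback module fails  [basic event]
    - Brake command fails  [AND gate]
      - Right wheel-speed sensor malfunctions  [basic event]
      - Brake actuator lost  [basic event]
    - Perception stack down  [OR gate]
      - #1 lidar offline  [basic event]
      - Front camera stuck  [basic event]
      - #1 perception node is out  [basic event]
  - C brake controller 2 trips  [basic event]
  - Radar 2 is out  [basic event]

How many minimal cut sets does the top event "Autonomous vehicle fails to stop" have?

Redundant channel fails [OR]: union of children's cut sets → 3 cut set(s).
Fallback branch unavailable [AND]: one cut set from each child combined → 3 × 1 = 3 cut set(s).
Brake command fails [AND]: one cut set from each child combined → 1 × 1 = 1 cut set(s).
Perception stack down [OR]: union of children's cut sets → 3 cut set(s).
Planning chain lost [OR]: union of children's cut sets → 5 cut set(s).
Autonomous vehicle fails to stop [OR]: union of children's cut sets → 10 cut set(s).
Minimal cut sets: {#2 brake controller degraded, Planner malfunctions}; {Planner malfunctions, Upper radar malfunctions}; {Outboard CAN bus is down, Planner malfunctions}; {B fallback module fails}; {Brake actuator lost, Right wheel-speed sensor malfunctions}; {#1 lidar offline}; {Front camera stuck}; {#1 perception node is out}; {C brake controller 2 trips}; {Radar 2 is out}.

10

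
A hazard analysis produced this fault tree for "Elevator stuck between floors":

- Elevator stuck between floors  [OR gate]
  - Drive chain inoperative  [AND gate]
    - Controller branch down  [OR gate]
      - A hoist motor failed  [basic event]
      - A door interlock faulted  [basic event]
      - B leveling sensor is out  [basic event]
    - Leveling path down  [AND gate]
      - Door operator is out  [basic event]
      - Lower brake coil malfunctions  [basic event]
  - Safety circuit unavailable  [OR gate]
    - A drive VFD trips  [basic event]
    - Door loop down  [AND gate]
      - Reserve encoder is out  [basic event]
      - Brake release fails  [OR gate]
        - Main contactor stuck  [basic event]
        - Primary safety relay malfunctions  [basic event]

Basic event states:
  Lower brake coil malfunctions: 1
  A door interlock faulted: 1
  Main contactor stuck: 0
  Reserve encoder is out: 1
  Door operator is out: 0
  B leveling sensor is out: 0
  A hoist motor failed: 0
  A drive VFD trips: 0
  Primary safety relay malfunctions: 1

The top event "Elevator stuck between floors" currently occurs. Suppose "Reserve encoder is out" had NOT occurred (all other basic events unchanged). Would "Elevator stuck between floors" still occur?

Counterfactual: set "Reserve encoder is out" to not occurred.
Controller branch down [OR]: A hoist motor failed=not, A door interlock faulted=occurs, B leveling sensor is out=not → at least one input occurs → occurs.
Leveling path down [AND]: Door operator is out=not, Lower brake coil malfunctions=occurs → not all inputs occur → does not occur.
Drive chain inoperative [AND]: Controller branch down=occurs, Leveling path down=not → not all inputs occur → does not occur.
Brake release fails [OR]: Main contactor stuck=not, Primary safety relay malfunctions=occurs → at least one input occurs → occurs.
Door loop down [AND]: Reserve encoder is out=not, Brake release fails=occurs → not all inputs occur → does not occur.
Safety circuit unavailable [OR]: A drive VFD trips=not, Door loop down=not → no input occurs → does not occur.
Elevator stuck between floors [OR]: Drive chain inoperative=not, Safety circuit unavailable=not → no input occurs → does not occur.

No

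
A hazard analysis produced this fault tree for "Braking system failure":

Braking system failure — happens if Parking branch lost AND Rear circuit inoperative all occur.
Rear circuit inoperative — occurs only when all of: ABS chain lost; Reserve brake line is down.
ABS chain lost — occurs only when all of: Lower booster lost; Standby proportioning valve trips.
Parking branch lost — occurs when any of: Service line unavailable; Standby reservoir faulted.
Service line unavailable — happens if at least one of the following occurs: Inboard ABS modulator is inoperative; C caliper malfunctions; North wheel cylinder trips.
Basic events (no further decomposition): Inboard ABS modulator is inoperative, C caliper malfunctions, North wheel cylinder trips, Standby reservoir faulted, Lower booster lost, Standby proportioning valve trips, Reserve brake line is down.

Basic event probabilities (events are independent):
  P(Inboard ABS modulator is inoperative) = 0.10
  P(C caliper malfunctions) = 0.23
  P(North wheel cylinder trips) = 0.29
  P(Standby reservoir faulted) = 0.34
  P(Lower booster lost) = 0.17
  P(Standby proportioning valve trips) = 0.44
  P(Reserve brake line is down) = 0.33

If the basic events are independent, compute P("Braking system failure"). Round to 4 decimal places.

0.0167

P(Service line unavailable) [OR] = 1 − (1−0.10) × (1−0.23) × (1−0.29) = 0.507970
P(Parking branch lost) [OR] = 1 − (1−0.507970) × (1−0.34) = 0.675260
P(ABS chain lost) [AND] = 0.17 × 0.44 = 0.074800
P(Rear circuit inoperative) [AND] = 0.074800 × 0.33 = 0.024684
P(Braking system failure) [AND] = 0.675260 × 0.024684 = 0.016668
Rounded to 4 decimal places: P(Braking system failure) ≈ 0.0167.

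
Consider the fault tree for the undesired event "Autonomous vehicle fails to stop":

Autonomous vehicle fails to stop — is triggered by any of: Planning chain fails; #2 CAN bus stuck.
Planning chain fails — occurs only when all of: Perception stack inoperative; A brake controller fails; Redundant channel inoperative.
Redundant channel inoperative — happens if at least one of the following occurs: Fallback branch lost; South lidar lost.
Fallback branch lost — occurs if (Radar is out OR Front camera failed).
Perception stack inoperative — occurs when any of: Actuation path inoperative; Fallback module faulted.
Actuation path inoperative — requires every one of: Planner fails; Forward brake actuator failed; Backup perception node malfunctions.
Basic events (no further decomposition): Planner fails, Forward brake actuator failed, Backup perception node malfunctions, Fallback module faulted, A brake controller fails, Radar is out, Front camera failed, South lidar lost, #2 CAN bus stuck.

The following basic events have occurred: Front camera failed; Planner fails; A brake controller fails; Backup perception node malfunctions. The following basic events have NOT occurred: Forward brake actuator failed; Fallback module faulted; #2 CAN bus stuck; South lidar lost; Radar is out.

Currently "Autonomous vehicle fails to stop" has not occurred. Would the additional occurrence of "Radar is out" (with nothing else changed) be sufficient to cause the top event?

No

Counterfactual: set "Radar is out" to occurred.
Actuation path inoperative [AND]: Planner fails=occurs, Forward brake actuator failed=not, Backup perception node malfunctions=occurs → not all inputs occur → does not occur.
Perception stack inoperative [OR]: Actuation path inoperative=not, Fallback module faulted=not → no input occurs → does not occur.
Fallback branch lost [OR]: Radar is out=occurs, Front camera failed=occurs → at least one input occurs → occurs.
Redundant channel inoperative [OR]: Fallback branch lost=occurs, South lidar lost=not → at least one input occurs → occurs.
Planning chain fails [AND]: Perception stack inoperative=not, A brake controller fails=occurs, Redundant channel inoperative=occurs → not all inputs occur → does not occur.
Autonomous vehicle fails to stop [OR]: Planning chain fails=not, #2 CAN bus stuck=not → no input occurs → does not occur.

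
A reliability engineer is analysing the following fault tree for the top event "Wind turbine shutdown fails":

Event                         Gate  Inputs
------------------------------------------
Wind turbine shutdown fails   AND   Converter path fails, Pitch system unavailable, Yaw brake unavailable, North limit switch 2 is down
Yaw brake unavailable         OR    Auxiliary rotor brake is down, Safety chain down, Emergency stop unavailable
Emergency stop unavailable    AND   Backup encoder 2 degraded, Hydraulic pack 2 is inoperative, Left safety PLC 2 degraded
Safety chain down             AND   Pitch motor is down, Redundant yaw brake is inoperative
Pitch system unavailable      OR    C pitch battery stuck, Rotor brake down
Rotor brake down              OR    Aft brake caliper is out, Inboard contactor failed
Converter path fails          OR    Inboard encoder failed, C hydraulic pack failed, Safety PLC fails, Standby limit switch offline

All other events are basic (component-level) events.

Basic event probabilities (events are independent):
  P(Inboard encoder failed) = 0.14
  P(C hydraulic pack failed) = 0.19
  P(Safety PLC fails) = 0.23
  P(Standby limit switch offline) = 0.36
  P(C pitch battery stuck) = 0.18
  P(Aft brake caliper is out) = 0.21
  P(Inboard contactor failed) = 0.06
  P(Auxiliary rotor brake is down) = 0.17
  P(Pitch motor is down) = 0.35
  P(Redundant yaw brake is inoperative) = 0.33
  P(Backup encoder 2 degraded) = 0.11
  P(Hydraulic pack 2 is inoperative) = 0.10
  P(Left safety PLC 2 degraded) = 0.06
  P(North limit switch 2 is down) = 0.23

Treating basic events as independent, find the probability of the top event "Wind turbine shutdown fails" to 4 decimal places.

P(Converter path fails) [OR] = 1 − (1−0.14) × (1−0.19) × (1−0.23) × (1−0.36) = 0.656716
P(Rotor brake down) [OR] = 1 − (1−0.21) × (1−0.06) = 0.257400
P(Pitch system unavailable) [OR] = 1 − (1−0.18) × (1−0.257400) = 0.391068
P(Safety chain down) [AND] = 0.35 × 0.33 = 0.115500
P(Emergency stop unavailable) [AND] = 0.11 × 0.10 × 0.06 = 0.000660
P(Yaw brake unavailable) [OR] = 1 − (1−0.17) × (1−0.115500) × (1−0.000660) = 0.266350
P(Wind turbine shutdown fails) [AND] = 0.656716 × 0.391068 × 0.266350 × 0.23 = 0.015733
Rounded to 4 decimal places: P(Wind turbine shutdown fails) ≈ 0.0157.

0.0157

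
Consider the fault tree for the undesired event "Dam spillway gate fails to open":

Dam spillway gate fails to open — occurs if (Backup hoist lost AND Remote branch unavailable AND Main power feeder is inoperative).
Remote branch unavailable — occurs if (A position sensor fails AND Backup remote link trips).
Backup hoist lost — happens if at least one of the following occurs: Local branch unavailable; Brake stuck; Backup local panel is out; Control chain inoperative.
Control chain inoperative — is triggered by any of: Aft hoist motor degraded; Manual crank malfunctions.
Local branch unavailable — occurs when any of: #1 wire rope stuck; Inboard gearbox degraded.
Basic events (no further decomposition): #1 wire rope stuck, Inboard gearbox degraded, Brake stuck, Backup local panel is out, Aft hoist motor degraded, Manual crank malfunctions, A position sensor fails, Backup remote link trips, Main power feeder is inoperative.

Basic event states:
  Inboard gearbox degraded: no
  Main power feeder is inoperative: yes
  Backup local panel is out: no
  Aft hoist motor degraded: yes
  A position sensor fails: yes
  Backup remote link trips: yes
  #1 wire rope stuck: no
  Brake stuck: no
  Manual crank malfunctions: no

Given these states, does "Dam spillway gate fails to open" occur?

Yes

Local branch unavailable [OR]: #1 wire rope stuck=not, Inboard gearbox degraded=not → no input occurs → does not occur.
Control chain inoperative [OR]: Aft hoist motor degraded=occurs, Manual crank malfunctions=not → at least one input occurs → occurs.
Backup hoist lost [OR]: Local branch unavailable=not, Brake stuck=not, Backup local panel is out=not, Control chain inoperative=occurs → at least one input occurs → occurs.
Remote branch unavailable [AND]: A position sensor fails=occurs, Backup remote link trips=occurs → all inputs occur → occurs.
Dam spillway gate fails to open [AND]: Backup hoist lost=occurs, Remote branch unavailable=occurs, Main power feeder is inoperative=occurs → all inputs occur → occurs.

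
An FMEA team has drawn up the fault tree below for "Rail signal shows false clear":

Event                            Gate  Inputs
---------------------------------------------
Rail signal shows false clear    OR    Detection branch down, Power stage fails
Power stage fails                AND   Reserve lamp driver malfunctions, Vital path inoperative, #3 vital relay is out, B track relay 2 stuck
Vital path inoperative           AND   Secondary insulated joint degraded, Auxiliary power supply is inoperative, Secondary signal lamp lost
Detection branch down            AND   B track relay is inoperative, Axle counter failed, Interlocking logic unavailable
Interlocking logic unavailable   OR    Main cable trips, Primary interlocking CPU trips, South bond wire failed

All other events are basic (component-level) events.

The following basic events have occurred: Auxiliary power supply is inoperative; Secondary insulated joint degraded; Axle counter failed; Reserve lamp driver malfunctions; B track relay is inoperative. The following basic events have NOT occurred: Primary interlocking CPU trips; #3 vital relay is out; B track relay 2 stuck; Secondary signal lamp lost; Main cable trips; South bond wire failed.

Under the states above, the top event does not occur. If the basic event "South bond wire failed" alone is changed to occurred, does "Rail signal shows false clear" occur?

Yes

Counterfactual: set "South bond wire failed" to occurred.
Interlocking logic unavailable [OR]: Main cable trips=not, Primary interlocking CPU trips=not, South bond wire failed=occurs → at least one input occurs → occurs.
Detection branch down [AND]: B track relay is inoperative=occurs, Axle counter failed=occurs, Interlocking logic unavailable=occurs → all inputs occur → occurs.
Vital path inoperative [AND]: Secondary insulated joint degraded=occurs, Auxiliary power supply is inoperative=occurs, Secondary signal lamp lost=not → not all inputs occur → does not occur.
Power stage fails [AND]: Reserve lamp driver malfunctions=occurs, Vital path inoperative=not, #3 vital relay is out=not, B track relay 2 stuck=not → not all inputs occur → does not occur.
Rail signal shows false clear [OR]: Detection branch down=occurs, Power stage fails=not → at least one input occurs → occurs.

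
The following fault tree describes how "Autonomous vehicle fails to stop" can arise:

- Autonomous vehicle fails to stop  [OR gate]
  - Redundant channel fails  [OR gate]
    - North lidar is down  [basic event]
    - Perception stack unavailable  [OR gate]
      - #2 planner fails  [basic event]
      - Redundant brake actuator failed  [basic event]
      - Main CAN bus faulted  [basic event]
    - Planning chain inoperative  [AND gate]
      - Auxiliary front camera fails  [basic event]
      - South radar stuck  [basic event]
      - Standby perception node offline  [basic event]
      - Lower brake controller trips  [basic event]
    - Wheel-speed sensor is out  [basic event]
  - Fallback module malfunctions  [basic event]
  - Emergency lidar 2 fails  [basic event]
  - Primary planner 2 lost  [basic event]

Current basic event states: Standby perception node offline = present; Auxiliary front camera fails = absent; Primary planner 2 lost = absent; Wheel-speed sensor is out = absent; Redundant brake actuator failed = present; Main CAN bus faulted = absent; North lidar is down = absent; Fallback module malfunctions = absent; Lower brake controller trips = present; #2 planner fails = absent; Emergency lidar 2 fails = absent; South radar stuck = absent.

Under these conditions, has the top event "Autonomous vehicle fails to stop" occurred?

Perception stack unavailable [OR]: #2 planner fails=not, Redundant brake actuator failed=occurs, Main CAN bus faulted=not → at least one input occurs → occurs.
Planning chain inoperative [AND]: Auxiliary front camera fails=not, South radar stuck=not, Standby perception node offline=occurs, Lower brake controller trips=occurs → not all inputs occur → does not occur.
Redundant channel fails [OR]: North lidar is down=not, Perception stack unavailable=occurs, Planning chain inoperative=not, Wheel-speed sensor is out=not → at least one input occurs → occurs.
Autonomous vehicle fails to stop [OR]: Redundant channel fails=occurs, Fallback module malfunctions=not, Emergency lidar 2 fails=not, Primary planner 2 lost=not → at least one input occurs → occurs.

Yes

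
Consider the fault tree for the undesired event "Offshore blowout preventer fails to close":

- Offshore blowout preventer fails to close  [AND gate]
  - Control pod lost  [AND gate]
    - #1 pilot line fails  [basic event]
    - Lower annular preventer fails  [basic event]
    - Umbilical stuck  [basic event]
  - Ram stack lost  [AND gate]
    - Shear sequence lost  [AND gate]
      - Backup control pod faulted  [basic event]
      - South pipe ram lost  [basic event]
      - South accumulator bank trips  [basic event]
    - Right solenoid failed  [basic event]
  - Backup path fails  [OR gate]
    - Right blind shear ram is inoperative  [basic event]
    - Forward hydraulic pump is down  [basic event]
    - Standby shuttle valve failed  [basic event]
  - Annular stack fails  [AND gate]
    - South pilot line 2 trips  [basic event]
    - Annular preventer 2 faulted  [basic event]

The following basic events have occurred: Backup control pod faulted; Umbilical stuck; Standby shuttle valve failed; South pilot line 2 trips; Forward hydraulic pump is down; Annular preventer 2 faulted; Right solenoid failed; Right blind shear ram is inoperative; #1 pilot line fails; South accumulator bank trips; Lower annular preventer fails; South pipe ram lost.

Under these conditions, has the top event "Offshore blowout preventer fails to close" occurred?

Yes

Control pod lost [AND]: #1 pilot line fails=occurs, Lower annular preventer fails=occurs, Umbilical stuck=occurs → all inputs occur → occurs.
Shear sequence lost [AND]: Backup control pod faulted=occurs, South pipe ram lost=occurs, South accumulator bank trips=occurs → all inputs occur → occurs.
Ram stack lost [AND]: Shear sequence lost=occurs, Right solenoid failed=occurs → all inputs occur → occurs.
Backup path fails [OR]: Right blind shear ram is inoperative=occurs, Forward hydraulic pump is down=occurs, Standby shuttle valve failed=occurs → at least one input occurs → occurs.
Annular stack fails [AND]: South pilot line 2 trips=occurs, Annular preventer 2 faulted=occurs → all inputs occur → occurs.
Offshore blowout preventer fails to close [AND]: Control pod lost=occurs, Ram stack lost=occurs, Backup path fails=occurs, Annular stack fails=occurs → all inputs occur → occurs.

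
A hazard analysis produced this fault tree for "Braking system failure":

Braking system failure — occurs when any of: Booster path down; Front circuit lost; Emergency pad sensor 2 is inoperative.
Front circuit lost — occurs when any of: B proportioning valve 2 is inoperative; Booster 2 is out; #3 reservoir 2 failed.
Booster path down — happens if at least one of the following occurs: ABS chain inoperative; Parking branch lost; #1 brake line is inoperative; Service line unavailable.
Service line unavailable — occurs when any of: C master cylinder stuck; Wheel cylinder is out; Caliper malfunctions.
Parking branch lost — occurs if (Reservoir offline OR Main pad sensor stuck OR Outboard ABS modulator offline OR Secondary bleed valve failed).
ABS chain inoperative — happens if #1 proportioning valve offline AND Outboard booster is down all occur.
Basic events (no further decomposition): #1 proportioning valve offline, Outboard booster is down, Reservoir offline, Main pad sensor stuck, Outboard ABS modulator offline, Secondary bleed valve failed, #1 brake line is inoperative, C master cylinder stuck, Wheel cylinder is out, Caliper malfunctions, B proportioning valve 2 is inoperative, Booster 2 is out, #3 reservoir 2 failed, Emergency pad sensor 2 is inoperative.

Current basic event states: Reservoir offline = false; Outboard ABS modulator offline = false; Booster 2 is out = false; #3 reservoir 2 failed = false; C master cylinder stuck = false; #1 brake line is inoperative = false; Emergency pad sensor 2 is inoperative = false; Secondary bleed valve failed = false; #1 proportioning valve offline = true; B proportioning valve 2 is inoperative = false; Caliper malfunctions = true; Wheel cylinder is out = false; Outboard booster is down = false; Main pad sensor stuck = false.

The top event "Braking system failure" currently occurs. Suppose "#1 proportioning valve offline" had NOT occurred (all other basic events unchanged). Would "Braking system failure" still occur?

Counterfactual: set "#1 proportioning valve offline" to not occurred.
ABS chain inoperative [AND]: #1 proportioning valve offline=not, Outboard booster is down=not → not all inputs occur → does not occur.
Parking branch lost [OR]: Reservoir offline=not, Main pad sensor stuck=not, Outboard ABS modulator offline=not, Secondary bleed valve failed=not → no input occurs → does not occur.
Service line unavailable [OR]: C master cylinder stuck=not, Wheel cylinder is out=not, Caliper malfunctions=occurs → at least one input occurs → occurs.
Booster path down [OR]: ABS chain inoperative=not, Parking branch lost=not, #1 brake line is inoperative=not, Service line unavailable=occurs → at least one input occurs → occurs.
Front circuit lost [OR]: B proportioning valve 2 is inoperative=not, Booster 2 is out=not, #3 reservoir 2 failed=not → no input occurs → does not occur.
Braking system failure [OR]: Booster path down=occurs, Front circuit lost=not, Emergency pad sensor 2 is inoperative=not → at least one input occurs → occurs.

Yes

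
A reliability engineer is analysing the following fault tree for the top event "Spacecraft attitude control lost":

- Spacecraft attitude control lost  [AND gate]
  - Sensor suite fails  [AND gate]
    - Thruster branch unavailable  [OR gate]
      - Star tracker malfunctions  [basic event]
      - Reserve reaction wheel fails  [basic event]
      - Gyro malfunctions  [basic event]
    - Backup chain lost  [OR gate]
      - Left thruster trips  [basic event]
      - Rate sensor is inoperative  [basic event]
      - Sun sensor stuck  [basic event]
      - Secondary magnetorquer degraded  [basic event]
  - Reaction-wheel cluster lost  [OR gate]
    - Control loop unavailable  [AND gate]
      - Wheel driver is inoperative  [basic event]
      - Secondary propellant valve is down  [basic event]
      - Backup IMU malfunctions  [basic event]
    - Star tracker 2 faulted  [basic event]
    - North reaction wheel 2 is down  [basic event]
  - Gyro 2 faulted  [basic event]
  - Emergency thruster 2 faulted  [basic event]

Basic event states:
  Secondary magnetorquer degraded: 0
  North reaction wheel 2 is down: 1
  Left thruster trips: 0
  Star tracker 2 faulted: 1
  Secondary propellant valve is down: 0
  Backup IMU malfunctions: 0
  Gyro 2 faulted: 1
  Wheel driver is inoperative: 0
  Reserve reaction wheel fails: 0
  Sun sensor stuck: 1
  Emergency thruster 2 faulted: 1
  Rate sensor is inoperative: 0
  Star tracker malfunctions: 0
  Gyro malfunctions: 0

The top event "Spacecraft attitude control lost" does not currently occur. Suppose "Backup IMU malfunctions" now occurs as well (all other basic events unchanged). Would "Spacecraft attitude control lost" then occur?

Counterfactual: set "Backup IMU malfunctions" to occurred.
Thruster branch unavailable [OR]: Star tracker malfunctions=not, Reserve reaction wheel fails=not, Gyro malfunctions=not → no input occurs → does not occur.
Backup chain lost [OR]: Left thruster trips=not, Rate sensor is inoperative=not, Sun sensor stuck=occurs, Secondary magnetorquer degraded=not → at least one input occurs → occurs.
Sensor suite fails [AND]: Thruster branch unavailable=not, Backup chain lost=occurs → not all inputs occur → does not occur.
Control loop unavailable [AND]: Wheel driver is inoperative=not, Secondary propellant valve is down=not, Backup IMU malfunctions=occurs → not all inputs occur → does not occur.
Reaction-wheel cluster lost [OR]: Control loop unavailable=not, Star tracker 2 faulted=occurs, North reaction wheel 2 is down=occurs → at least one input occurs → occurs.
Spacecraft attitude control lost [AND]: Sensor suite fails=not, Reaction-wheel cluster lost=occurs, Gyro 2 faulted=occurs, Emergency thruster 2 faulted=occurs → not all inputs occur → does not occur.

No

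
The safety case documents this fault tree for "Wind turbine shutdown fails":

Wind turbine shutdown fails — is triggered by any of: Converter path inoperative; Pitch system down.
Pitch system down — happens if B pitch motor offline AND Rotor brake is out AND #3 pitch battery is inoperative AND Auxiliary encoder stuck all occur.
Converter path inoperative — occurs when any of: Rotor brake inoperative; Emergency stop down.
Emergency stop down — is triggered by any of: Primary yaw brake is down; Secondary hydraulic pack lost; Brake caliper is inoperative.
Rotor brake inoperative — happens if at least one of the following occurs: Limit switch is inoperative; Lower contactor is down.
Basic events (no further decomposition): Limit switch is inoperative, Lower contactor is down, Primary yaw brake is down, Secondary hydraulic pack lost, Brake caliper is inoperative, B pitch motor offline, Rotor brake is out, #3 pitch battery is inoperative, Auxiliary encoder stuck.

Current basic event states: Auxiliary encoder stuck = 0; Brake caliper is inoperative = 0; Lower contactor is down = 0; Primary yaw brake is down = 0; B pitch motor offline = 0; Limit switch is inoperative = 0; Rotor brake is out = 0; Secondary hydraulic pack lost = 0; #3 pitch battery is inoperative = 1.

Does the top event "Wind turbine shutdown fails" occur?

No

Rotor brake inoperative [OR]: Limit switch is inoperative=not, Lower contactor is down=not → no input occurs → does not occur.
Emergency stop down [OR]: Primary yaw brake is down=not, Secondary hydraulic pack lost=not, Brake caliper is inoperative=not → no input occurs → does not occur.
Converter path inoperative [OR]: Rotor brake inoperative=not, Emergency stop down=not → no input occurs → does not occur.
Pitch system down [AND]: B pitch motor offline=not, Rotor brake is out=not, #3 pitch battery is inoperative=occurs, Auxiliary encoder stuck=not → not all inputs occur → does not occur.
Wind turbine shutdown fails [OR]: Converter path inoperative=not, Pitch system down=not → no input occurs → does not occur.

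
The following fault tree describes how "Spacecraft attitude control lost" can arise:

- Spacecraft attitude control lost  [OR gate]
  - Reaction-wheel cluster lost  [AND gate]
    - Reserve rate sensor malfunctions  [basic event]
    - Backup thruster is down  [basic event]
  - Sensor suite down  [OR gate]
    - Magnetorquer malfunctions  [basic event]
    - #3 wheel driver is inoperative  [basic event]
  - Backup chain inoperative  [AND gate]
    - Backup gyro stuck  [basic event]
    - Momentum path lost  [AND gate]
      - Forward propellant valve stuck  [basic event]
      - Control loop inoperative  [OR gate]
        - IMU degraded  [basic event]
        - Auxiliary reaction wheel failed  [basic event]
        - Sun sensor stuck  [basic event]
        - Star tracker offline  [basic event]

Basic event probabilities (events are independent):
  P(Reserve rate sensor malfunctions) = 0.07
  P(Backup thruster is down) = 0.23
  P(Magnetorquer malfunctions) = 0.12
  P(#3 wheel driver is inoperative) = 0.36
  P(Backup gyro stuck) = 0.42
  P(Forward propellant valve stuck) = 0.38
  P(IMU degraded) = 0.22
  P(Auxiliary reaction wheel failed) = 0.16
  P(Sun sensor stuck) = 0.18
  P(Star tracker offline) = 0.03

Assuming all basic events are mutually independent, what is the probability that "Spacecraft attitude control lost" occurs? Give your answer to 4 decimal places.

P(Reaction-wheel cluster lost) [AND] = 0.07 × 0.23 = 0.016100
P(Sensor suite down) [OR] = 1 − (1−0.12) × (1−0.36) = 0.436800
P(Control loop inoperative) [OR] = 1 − (1−0.22) × (1−0.16) × (1−0.18) × (1−0.03) = 0.478854
P(Momentum path lost) [AND] = 0.38 × 0.478854 = 0.181965
P(Backup chain inoperative) [AND] = 0.42 × 0.181965 = 0.076425
P(Spacecraft attitude control lost) [OR] = 1 − (1−0.016100) × (1−0.436800) × (1−0.076425) = 0.488217
Rounded to 4 decimal places: P(Spacecraft attitude control lost) ≈ 0.4882.

0.4882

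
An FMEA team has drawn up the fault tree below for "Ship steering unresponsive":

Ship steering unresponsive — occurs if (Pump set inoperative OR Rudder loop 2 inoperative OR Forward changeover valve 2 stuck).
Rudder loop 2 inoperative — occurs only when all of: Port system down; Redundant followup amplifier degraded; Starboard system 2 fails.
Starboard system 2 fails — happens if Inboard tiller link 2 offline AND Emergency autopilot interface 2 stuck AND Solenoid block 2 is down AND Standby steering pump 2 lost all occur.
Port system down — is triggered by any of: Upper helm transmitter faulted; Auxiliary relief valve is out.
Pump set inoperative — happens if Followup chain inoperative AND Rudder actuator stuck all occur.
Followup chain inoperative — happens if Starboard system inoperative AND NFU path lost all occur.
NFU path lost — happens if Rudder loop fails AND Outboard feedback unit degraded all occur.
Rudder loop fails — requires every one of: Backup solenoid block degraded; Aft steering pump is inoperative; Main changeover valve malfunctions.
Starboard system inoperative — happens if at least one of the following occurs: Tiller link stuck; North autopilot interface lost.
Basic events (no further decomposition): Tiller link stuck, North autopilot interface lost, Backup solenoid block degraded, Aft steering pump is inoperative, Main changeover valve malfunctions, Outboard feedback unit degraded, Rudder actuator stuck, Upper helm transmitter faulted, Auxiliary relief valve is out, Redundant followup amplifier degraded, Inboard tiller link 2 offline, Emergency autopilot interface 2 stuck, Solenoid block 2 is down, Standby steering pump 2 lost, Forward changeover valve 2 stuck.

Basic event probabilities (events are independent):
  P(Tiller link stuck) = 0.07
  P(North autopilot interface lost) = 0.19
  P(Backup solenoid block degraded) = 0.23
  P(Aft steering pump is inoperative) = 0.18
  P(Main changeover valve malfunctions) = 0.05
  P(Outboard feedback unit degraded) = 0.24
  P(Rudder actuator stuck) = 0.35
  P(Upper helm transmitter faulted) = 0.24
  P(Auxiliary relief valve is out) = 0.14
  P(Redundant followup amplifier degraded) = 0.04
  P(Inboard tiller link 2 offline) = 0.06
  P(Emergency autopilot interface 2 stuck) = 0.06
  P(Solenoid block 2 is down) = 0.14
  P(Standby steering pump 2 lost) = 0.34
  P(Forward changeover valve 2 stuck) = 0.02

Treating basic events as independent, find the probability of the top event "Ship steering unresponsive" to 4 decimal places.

P(Starboard system inoperative) [OR] = 1 − (1−0.07) × (1−0.19) = 0.246700
P(Rudder loop fails) [AND] = 0.23 × 0.18 × 0.05 = 0.002070
P(NFU path lost) [AND] = 0.002070 × 0.24 = 0.000497
P(Followup chain inoperative) [AND] = 0.246700 × 0.000497 = 0.000123
P(Pump set inoperative) [AND] = 0.000123 × 0.35 = 0.000043
P(Port system down) [OR] = 1 − (1−0.24) × (1−0.14) = 0.346400
P(Starboard system 2 fails) [AND] = 0.06 × 0.06 × 0.14 × 0.34 = 0.000171
P(Rudder loop 2 inoperative) [AND] = 0.346400 × 0.04 × 0.000171 = 0.000002
P(Ship steering unresponsive) [OR] = 1 − (1−0.000043) × (1−0.000002) × (1−0.02) = 0.020044
Rounded to 4 decimal places: P(Ship steering unresponsive) ≈ 0.0200.

0.0200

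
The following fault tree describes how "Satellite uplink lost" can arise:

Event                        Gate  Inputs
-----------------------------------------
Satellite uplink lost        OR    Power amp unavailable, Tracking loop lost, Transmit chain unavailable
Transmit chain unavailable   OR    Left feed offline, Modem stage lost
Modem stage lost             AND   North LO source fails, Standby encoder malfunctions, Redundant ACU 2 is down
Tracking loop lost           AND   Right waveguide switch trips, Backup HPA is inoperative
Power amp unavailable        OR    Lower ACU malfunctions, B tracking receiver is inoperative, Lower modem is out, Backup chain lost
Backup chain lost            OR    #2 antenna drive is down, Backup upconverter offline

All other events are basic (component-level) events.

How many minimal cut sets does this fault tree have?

Backup chain lost [OR]: union of children's cut sets → 2 cut set(s).
Power amp unavailable [OR]: union of children's cut sets → 5 cut set(s).
Tracking loop lost [AND]: one cut set from each child combined → 1 × 1 = 1 cut set(s).
Modem stage lost [AND]: one cut set from each child combined → 1 × 1 × 1 = 1 cut set(s).
Transmit chain unavailable [OR]: union of children's cut sets → 2 cut set(s).
Satellite uplink lost [OR]: union of children's cut sets → 8 cut set(s).
Minimal cut sets: {Lower ACU malfunctions}; {B tracking receiver is inoperative}; {Lower modem is out}; {#2 antenna drive is down}; {Backup upconverter offline}; {Backup HPA is inoperative, Right waveguide switch trips}; {Left feed offline}; {North LO source fails, Redundant ACU 2 is down, Standby encoder malfunctions}.

8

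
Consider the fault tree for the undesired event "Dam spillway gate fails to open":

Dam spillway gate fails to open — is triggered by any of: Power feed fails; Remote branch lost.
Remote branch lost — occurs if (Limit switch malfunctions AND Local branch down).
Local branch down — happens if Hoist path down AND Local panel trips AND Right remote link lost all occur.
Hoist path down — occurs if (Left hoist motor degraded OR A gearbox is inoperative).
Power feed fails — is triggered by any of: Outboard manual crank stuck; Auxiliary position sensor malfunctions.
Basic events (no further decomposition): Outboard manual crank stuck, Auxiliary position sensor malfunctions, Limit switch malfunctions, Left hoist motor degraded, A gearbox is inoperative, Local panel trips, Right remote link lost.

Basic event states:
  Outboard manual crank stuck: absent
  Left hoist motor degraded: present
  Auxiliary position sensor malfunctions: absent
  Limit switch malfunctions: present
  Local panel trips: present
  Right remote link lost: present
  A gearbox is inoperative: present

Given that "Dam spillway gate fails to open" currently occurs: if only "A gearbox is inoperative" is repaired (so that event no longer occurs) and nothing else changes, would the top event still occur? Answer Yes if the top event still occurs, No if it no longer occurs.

Counterfactual: set "A gearbox is inoperative" to not occurred.
Power feed fails [OR]: Outboard manual crank stuck=not, Auxiliary position sensor malfunctions=not → no input occurs → does not occur.
Hoist path down [OR]: Left hoist motor degraded=occurs, A gearbox is inoperative=not → at least one input occurs → occurs.
Local branch down [AND]: Hoist path down=occurs, Local panel trips=occurs, Right remote link lost=occurs → all inputs occur → occurs.
Remote branch lost [AND]: Limit switch malfunctions=occurs, Local branch down=occurs → all inputs occur → occurs.
Dam spillway gate fails to open [OR]: Power feed fails=not, Remote branch lost=occurs → at least one input occurs → occurs.

Yes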